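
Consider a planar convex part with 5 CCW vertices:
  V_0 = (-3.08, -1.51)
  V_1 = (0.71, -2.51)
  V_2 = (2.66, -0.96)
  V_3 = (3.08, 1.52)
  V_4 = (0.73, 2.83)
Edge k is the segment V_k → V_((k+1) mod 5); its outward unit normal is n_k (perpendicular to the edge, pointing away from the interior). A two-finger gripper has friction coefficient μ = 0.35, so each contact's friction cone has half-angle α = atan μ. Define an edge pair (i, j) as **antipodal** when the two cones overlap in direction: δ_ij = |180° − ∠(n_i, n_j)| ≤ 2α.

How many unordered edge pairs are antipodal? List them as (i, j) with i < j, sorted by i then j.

count = 3; pairs: (0,3), (1,4), (2,4)

α = atan 0.35 = 19.29°;  2α = 38.58°
n_0 = (-0.2551, -0.9669)
n_1 = (+0.6222, -0.7828)
n_2 = (+0.9860, -0.1670)
n_3 = (+0.4869, +0.8735)
n_4 = (-0.7515, +0.6597)
  (0,1): δ = 126.74°  ·
  (0,2): δ = 84.83°  ·
  (0,3): δ = 14.36°  ✓
  (0,4): δ = 63.50°  ·
  (1,2): δ = 138.09°  ·
  (1,3): δ = 67.62°  ·
  (1,4): δ = 10.24°  ✓
  (2,3): δ = 109.53°  ·
  (2,4): δ = 31.67°  ✓
  (3,4): δ = 102.14°  ·
antipodal pairs: 3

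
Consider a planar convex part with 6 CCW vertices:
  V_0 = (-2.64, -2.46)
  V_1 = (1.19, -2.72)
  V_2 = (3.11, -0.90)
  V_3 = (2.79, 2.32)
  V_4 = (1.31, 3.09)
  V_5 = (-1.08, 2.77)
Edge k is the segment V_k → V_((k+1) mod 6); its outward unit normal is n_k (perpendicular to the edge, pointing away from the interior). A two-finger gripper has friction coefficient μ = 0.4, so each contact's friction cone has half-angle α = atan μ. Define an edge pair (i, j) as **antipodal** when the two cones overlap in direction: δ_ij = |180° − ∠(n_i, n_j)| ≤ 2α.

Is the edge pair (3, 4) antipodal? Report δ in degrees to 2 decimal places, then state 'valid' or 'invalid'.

δ = 144.89°, invalid

α = atan 0.4 = 21.80°;  2α = 43.60°
edge 3: e_3 = (-1.48, +0.77);  n_3 = (+0.4615, +0.8871)
edge 4: e_4 = (-2.39, -0.32);  n_4 = (-0.1327, +0.9912)
∠(n_3, n_4) = 35.11°
δ = |180° − 35.11°| = 144.89°
144.89° > 2α = 43.60°  →  invalid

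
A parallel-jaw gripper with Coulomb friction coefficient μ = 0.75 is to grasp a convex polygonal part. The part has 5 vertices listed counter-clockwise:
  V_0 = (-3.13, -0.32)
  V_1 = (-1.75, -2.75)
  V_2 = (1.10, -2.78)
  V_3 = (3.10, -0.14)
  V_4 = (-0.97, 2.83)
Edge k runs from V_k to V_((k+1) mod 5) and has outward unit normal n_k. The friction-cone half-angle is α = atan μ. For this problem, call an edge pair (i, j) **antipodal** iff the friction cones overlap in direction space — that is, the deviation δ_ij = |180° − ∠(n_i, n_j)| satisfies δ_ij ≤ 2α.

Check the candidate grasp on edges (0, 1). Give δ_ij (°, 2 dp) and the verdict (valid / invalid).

δ = 120.20°, invalid

α = atan 0.75 = 36.87°;  2α = 73.74°
edge 0: e_0 = (+1.38, -2.43);  n_0 = (-0.8696, -0.4938)
edge 1: e_1 = (+2.85, -0.03);  n_1 = (-0.0105, -0.9999)
∠(n_0, n_1) = 59.80°
δ = |180° − 59.80°| = 120.20°
120.20° > 2α = 73.74°  →  invalid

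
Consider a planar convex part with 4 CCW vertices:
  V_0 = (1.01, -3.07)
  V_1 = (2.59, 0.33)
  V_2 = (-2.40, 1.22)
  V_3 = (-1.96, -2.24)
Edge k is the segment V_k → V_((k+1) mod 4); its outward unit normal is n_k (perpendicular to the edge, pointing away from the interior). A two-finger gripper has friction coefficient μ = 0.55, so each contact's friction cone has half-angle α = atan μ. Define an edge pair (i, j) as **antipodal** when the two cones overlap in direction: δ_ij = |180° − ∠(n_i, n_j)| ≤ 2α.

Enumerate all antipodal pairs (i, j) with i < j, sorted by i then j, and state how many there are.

count = 2; pairs: (0,2), (1,3)

α = atan 0.55 = 28.81°;  2α = 57.62°
n_0 = (+0.9069, -0.4214)
n_1 = (+0.1756, +0.9845)
n_2 = (-0.9920, -0.1262)
n_3 = (-0.2691, -0.9631)
  (0,1): δ = 75.19°  ·
  (0,2): δ = 32.17°  ✓
  (0,3): δ = 99.31°  ·
  (1,2): δ = 72.64°  ·
  (1,3): δ = 5.50°  ✓
  (2,3): δ = 112.86°  ·
antipodal pairs: 2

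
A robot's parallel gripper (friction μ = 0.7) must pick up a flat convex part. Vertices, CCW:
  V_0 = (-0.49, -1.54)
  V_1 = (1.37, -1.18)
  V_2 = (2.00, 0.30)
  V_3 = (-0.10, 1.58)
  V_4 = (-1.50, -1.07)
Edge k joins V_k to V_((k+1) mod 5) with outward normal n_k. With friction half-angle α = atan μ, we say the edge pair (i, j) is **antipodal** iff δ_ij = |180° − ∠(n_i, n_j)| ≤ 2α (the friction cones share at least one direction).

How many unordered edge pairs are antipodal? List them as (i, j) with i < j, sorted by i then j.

α = atan 0.7 = 34.99°;  2α = 69.98°
n_0 = (+0.1900, -0.9818)
n_1 = (+0.9201, -0.3917)
n_2 = (+0.5205, +0.8539)
n_3 = (-0.8842, +0.4671)
n_4 = (-0.4219, -0.9066)
  (0,1): δ = 124.01°  ·
  (0,2): δ = 42.32°  ✓
  (0,3): δ = 51.20°  ✓
  (0,4): δ = 144.09°  ·
  (1,2): δ = 98.31°  ·
  (1,3): δ = 4.79°  ✓
  (1,4): δ = 88.10°  ·
  (2,3): δ = 86.48°  ·
  (2,4): δ = 6.41°  ✓
  (3,4): δ = 87.11°  ·
antipodal pairs: 4

count = 4; pairs: (0,2), (0,3), (1,3), (2,4)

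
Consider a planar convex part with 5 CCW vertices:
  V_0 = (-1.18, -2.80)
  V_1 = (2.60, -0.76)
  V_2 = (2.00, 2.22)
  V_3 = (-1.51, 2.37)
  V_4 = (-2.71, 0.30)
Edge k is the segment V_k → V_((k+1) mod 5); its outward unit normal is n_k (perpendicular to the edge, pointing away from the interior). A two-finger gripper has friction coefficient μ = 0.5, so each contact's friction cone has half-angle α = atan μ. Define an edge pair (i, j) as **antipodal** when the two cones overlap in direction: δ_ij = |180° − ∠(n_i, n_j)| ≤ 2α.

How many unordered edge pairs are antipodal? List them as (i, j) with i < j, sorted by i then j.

α = atan 0.5 = 26.57°;  2α = 53.13°
n_0 = (+0.4749, -0.8800)
n_1 = (+0.9803, +0.1974)
n_2 = (+0.0427, +0.9991)
n_3 = (-0.8651, +0.5015)
n_4 = (-0.8967, -0.4426)
  (0,1): δ = 106.97°  ·
  (0,2): δ = 30.80°  ✓
  (0,3): δ = 31.54°  ✓
  (0,4): δ = 87.91°  ·
  (1,2): δ = 103.83°  ·
  (1,3): δ = 41.49°  ✓
  (1,4): δ = 14.88°  ✓
  (2,3): δ = 117.65°  ·
  (2,4): δ = 61.28°  ·
  (3,4): δ = 123.63°  ·
antipodal pairs: 4

count = 4; pairs: (0,2), (0,3), (1,3), (1,4)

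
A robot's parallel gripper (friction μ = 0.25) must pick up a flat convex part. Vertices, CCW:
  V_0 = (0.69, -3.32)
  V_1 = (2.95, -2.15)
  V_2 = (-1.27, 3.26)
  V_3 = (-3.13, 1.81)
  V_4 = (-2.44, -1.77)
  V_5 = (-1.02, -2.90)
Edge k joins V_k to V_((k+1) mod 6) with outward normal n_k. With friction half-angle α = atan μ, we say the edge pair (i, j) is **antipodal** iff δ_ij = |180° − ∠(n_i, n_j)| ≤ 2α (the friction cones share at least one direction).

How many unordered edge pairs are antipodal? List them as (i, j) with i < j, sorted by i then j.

α = atan 0.25 = 14.04°;  2α = 28.07°
n_0 = (+0.4597, -0.8881)
n_1 = (+0.7885, +0.6150)
n_2 = (-0.6148, +0.7887)
n_3 = (-0.9819, -0.1893)
n_4 = (-0.6227, -0.7825)
n_5 = (-0.2385, -0.9711)
  (0,1): δ = 79.42°  ·
  (0,2): δ = 10.57°  ✓
  (0,3): δ = 73.54°  ·
  (0,4): δ = 114.12°  ·
  (0,5): δ = 138.83°  ·
  (1,2): δ = 90.02°  ·
  (1,3): δ = 27.05°  ✓
  (1,4): δ = 13.53°  ✓
  (1,5): δ = 38.24°  ·
  (2,3): δ = 117.03°  ·
  (2,4): δ = 76.45°  ·
  (2,5): δ = 51.74°  ·
  (3,4): δ = 139.42°  ·
  (3,5): δ = 114.71°  ·
  (4,5): δ = 155.29°  ·
antipodal pairs: 3

count = 3; pairs: (0,2), (1,3), (1,4)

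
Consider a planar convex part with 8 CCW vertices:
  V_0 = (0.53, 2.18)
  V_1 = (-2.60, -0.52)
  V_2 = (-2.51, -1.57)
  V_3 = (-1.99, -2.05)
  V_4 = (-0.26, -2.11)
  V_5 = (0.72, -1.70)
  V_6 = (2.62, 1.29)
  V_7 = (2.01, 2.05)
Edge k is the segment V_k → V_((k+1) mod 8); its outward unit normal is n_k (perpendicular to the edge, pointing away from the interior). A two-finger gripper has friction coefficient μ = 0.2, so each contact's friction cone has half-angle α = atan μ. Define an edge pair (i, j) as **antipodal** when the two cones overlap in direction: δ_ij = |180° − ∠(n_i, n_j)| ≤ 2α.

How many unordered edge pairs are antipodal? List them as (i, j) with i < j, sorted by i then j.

α = atan 0.2 = 11.31°;  2α = 22.62°
n_0 = (-0.6532, +0.7572)
n_1 = (-0.9963, -0.0854)
n_2 = (-0.6783, -0.7348)
n_3 = (-0.0347, -0.9994)
n_4 = (+0.3860, -0.9225)
n_5 = (+0.8440, -0.5363)
n_6 = (+0.7799, +0.6259)
n_7 = (+0.0875, +0.9962)
  (0,1): δ = 125.88°  ·
  (0,2): δ = 83.49°  ·
  (0,3): δ = 42.77°  ·
  (0,4): δ = 18.08°  ✓
  (0,5): δ = 16.78°  ✓
  (0,6): δ = 87.97°  ·
  (0,7): δ = 134.20°  ·
  (1,2): δ = 137.61°  ·
  (1,3): δ = 96.89°  ·
  (1,4): δ = 72.20°  ·
  (1,5): δ = 37.33°  ·
  (1,6): δ = 33.85°  ·
  (1,7): δ = 80.08°  ·
  (2,3): δ = 139.28°  ·
  (2,4): δ = 114.59°  ·
  (2,5): δ = 79.72°  ·
  (2,6): δ = 8.54°  ✓
  (2,7): δ = 37.69°  ·
  (3,4): δ = 155.31°  ·
  (3,5): δ = 120.45°  ·
  (3,6): δ = 49.26°  ·
  (3,7): δ = 3.03°  ✓
  (4,5): δ = 145.14°  ·
  (4,6): δ = 73.95°  ·
  (4,7): δ = 27.72°  ·
  (5,6): δ = 108.81°  ·
  (5,7): δ = 62.59°  ·
  (6,7): δ = 133.77°  ·
antipodal pairs: 4

count = 4; pairs: (0,4), (0,5), (2,6), (3,7)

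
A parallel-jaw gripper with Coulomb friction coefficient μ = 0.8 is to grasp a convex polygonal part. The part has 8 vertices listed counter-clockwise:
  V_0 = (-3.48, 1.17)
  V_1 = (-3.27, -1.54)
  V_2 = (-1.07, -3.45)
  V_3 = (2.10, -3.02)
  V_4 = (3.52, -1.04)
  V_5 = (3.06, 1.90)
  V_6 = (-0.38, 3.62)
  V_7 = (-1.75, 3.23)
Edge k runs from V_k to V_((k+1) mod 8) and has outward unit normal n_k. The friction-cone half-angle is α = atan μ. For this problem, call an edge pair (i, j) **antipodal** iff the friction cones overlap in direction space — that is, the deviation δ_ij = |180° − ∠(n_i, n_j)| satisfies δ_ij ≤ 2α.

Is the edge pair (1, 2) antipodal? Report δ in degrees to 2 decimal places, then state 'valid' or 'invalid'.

δ = 131.31°, invalid

α = atan 0.8 = 38.66°;  2α = 77.32°
edge 1: e_1 = (+2.20, -1.91);  n_1 = (-0.6556, -0.7551)
edge 2: e_2 = (+3.17, +0.43);  n_2 = (+0.1344, -0.9909)
∠(n_1, n_2) = 48.69°
δ = |180° − 48.69°| = 131.31°
131.31° > 2α = 77.32°  →  invalid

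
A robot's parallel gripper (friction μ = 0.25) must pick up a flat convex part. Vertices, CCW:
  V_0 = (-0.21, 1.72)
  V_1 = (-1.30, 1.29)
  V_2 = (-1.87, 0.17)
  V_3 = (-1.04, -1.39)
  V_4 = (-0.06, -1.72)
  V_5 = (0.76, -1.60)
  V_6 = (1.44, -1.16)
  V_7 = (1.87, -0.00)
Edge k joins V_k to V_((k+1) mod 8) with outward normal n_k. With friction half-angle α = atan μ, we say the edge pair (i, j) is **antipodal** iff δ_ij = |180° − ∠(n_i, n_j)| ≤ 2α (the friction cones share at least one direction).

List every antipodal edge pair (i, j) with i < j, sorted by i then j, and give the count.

count = 5; pairs: (0,4), (0,5), (1,6), (2,7), (3,7)

α = atan 0.25 = 14.04°;  2α = 28.07°
n_0 = (-0.3670, +0.9302)
n_1 = (-0.8912, +0.4536)
n_2 = (-0.8828, -0.4697)
n_3 = (-0.3191, -0.9477)
n_4 = (+0.1448, -0.9895)
n_5 = (+0.5433, -0.8396)
n_6 = (+0.9377, -0.3476)
n_7 = (+0.6373, +0.7706)
  (0,1): δ = 138.50°  ·
  (0,2): δ = 83.51°  ·
  (0,3): δ = 40.14°  ·
  (0,4): δ = 13.20°  ✓
  (0,5): δ = 11.38°  ✓
  (0,6): δ = 48.13°  ·
  (0,7): δ = 118.88°  ·
  (1,2): δ = 125.01°  ·
  (1,3): δ = 81.64°  ·
  (1,4): δ = 54.70°  ·
  (1,5): δ = 30.12°  ·
  (1,6): δ = 6.63°  ✓
  (1,7): δ = 77.38°  ·
  (2,3): δ = 136.63°  ·
  (2,4): δ = 109.69°  ·
  (2,5): δ = 85.11°  ·
  (2,6): δ = 48.35°  ·
  (2,7): δ = 22.40°  ✓
  (3,4): δ = 153.06°  ·
  (3,5): δ = 128.48°  ·
  (3,6): δ = 91.73°  ·
  (3,7): δ = 20.98°  ✓
  (4,5): δ = 155.42°  ·
  (4,6): δ = 118.66°  ·
  (4,7): δ = 47.91°  ·
  (5,6): δ = 143.24°  ·
  (5,7): δ = 72.49°  ·
  (6,7): δ = 109.25°  ·
antipodal pairs: 5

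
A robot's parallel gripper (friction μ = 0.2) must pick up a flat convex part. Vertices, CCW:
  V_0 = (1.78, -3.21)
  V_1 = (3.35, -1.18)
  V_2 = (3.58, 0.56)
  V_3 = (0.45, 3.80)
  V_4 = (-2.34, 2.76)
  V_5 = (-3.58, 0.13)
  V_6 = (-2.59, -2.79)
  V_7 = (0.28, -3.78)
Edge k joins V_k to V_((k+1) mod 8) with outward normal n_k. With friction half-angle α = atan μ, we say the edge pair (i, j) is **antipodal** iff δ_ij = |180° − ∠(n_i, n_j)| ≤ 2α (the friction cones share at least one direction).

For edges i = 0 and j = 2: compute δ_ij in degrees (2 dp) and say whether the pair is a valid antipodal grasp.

α = atan 0.2 = 11.31°;  2α = 22.62°
edge 0: e_0 = (+1.57, +2.03);  n_0 = (+0.7910, -0.6118)
edge 2: e_2 = (-3.13, +3.24);  n_2 = (+0.7192, +0.6948)
∠(n_0, n_2) = 81.73°
δ = |180° − 81.73°| = 98.27°
98.27° > 2α = 22.62°  →  invalid

δ = 98.27°, invalid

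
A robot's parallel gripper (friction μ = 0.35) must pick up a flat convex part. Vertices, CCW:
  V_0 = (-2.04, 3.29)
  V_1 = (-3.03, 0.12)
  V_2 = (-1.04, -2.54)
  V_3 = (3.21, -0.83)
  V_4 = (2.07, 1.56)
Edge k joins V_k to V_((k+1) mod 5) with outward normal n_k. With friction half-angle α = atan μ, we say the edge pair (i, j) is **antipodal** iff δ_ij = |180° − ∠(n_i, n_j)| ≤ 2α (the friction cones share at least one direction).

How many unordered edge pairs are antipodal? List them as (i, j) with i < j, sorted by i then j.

α = atan 0.35 = 19.29°;  2α = 38.58°
n_0 = (-0.9545, +0.2981)
n_1 = (-0.8007, -0.5990)
n_2 = (+0.3733, -0.9277)
n_3 = (+0.9026, +0.4305)
n_4 = (+0.3880, +0.9217)
  (0,1): δ = 125.86°  ·
  (0,2): δ = 50.74°  ·
  (0,3): δ = 42.84°  ·
  (0,4): δ = 84.52°  ·
  (1,2): δ = 104.88°  ·
  (1,3): δ = 11.30°  ✓
  (1,4): δ = 30.37°  ✓
  (2,3): δ = 86.42°  ·
  (2,4): δ = 44.74°  ·
  (3,4): δ = 138.33°  ·
antipodal pairs: 2

count = 2; pairs: (1,3), (1,4)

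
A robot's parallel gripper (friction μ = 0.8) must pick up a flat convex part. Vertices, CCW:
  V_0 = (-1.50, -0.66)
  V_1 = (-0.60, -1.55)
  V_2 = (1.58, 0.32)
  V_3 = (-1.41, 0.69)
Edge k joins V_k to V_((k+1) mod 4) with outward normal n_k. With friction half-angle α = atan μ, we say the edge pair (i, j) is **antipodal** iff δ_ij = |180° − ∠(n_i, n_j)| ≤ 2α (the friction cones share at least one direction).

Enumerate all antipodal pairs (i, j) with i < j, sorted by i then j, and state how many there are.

α = atan 0.8 = 38.66°;  2α = 77.32°
n_0 = (-0.7031, -0.7110)
n_1 = (+0.6511, -0.7590)
n_2 = (+0.1228, +0.9924)
n_3 = (-0.9978, +0.0665)
  (0,1): δ = 94.70°  ·
  (0,2): δ = 37.63°  ✓
  (0,3): δ = 130.87°  ·
  (1,2): δ = 47.68°  ✓
  (1,3): δ = 45.56°  ✓
  (2,3): δ = 86.76°  ·
antipodal pairs: 3

count = 3; pairs: (0,2), (1,2), (1,3)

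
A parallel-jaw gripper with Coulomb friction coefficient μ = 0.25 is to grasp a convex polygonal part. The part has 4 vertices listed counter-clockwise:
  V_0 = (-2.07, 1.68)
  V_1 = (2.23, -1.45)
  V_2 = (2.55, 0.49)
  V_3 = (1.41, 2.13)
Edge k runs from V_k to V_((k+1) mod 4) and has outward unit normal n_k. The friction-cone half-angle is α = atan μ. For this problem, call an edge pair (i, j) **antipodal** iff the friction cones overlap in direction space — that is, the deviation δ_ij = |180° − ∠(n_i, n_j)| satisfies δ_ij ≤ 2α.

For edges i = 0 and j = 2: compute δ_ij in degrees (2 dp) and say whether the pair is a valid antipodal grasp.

δ = 19.14°, valid

α = atan 0.25 = 14.04°;  2α = 28.07°
edge 0: e_0 = (+4.30, -3.13);  n_0 = (-0.5885, -0.8085)
edge 2: e_2 = (-1.14, +1.64);  n_2 = (+0.8211, +0.5708)
∠(n_0, n_2) = 160.86°
δ = |180° − 160.86°| = 19.14°
19.14° ≤ 2α = 28.07°  →  valid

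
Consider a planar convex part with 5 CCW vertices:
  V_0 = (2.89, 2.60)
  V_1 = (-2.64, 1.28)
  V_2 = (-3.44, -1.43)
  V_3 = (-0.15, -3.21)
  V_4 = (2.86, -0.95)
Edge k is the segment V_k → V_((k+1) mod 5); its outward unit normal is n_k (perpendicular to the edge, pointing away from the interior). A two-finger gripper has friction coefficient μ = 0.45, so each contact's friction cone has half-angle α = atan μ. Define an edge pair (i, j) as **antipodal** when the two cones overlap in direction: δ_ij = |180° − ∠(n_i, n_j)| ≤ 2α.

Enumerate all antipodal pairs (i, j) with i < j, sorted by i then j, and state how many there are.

α = atan 0.45 = 24.23°;  2α = 48.46°
n_0 = (-0.2322, +0.9727)
n_1 = (-0.9591, +0.2831)
n_2 = (-0.4759, -0.8795)
n_3 = (+0.6004, -0.7997)
n_4 = (+1.0000, -0.0085)
  (0,1): δ = 119.87°  ·
  (0,2): δ = 41.84°  ✓
  (0,3): δ = 23.48°  ✓
  (0,4): δ = 76.09°  ·
  (1,2): δ = 101.97°  ·
  (1,3): δ = 36.65°  ✓
  (1,4): δ = 15.96°  ✓
  (2,3): δ = 114.68°  ·
  (2,4): δ = 62.07°  ·
  (3,4): δ = 127.38°  ·
antipodal pairs: 4

count = 4; pairs: (0,2), (0,3), (1,3), (1,4)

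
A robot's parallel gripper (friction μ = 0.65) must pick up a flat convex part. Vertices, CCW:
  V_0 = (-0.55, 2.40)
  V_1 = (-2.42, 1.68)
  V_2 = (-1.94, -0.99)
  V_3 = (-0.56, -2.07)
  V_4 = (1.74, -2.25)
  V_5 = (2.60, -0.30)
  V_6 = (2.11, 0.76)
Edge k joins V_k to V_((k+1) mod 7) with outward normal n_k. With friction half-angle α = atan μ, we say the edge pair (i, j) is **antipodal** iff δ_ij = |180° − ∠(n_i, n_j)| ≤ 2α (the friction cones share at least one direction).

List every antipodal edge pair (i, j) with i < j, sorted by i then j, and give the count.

count = 10; pairs: (0,2), (0,3), (0,4), (1,4), (1,5), (1,6), (2,5), (2,6), (3,5), (3,6)

α = atan 0.65 = 33.02°;  2α = 66.05°
n_0 = (-0.3593, +0.9332)
n_1 = (-0.9842, -0.1769)
n_2 = (-0.6163, -0.7875)
n_3 = (-0.0780, -0.9970)
n_4 = (+0.9150, -0.4035)
n_5 = (+0.9077, +0.4196)
n_6 = (+0.5248, +0.8512)
  (0,1): δ = 100.87°  ·
  (0,2): δ = 59.11°  ✓
  (0,3): δ = 25.53°  ✓
  (0,4): δ = 45.14°  ✓
  (0,5): δ = 93.75°  ·
  (0,6): δ = 127.29°  ·
  (1,2): δ = 138.24°  ·
  (1,3): δ = 104.67°  ·
  (1,4): δ = 33.99°  ✓
  (1,5): δ = 14.62°  ✓
  (1,6): δ = 48.15°  ✓
  (2,3): δ = 146.43°  ·
  (2,4): δ = 75.75°  ·
  (2,5): δ = 27.14°  ✓
  (2,6): δ = 6.39°  ✓
  (3,4): δ = 109.32°  ·
  (3,5): δ = 60.72°  ✓
  (3,6): δ = 27.18°  ✓
  (4,5): δ = 131.39°  ·
  (4,6): δ = 97.86°  ·
  (5,6): δ = 146.46°  ·
antipodal pairs: 10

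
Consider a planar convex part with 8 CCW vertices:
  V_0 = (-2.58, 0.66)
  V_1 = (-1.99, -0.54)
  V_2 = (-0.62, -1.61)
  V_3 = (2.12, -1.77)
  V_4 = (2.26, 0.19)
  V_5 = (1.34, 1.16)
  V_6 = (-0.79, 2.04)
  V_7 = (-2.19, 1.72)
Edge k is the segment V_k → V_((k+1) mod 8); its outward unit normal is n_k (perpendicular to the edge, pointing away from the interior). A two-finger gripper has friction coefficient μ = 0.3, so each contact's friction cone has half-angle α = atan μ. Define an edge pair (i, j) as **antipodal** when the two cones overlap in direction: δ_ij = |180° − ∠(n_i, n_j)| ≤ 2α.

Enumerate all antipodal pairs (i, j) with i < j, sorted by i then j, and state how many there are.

α = atan 0.3 = 16.70°;  2α = 33.40°
n_0 = (-0.8974, -0.4412)
n_1 = (-0.6155, -0.7881)
n_2 = (-0.0583, -0.9983)
n_3 = (+0.9975, -0.0712)
n_4 = (+0.7256, +0.6882)
n_5 = (+0.3818, +0.9242)
n_6 = (-0.2228, +0.9749)
n_7 = (-0.9385, +0.3453)
  (0,1): δ = 154.17°  ·
  (0,2): δ = 119.52°  ·
  (0,3): δ = 30.27°  ✓
  (0,4): δ = 17.30°  ✓
  (0,5): δ = 41.37°  ·
  (0,6): δ = 76.69°  ·
  (0,7): δ = 133.62°  ·
  (1,2): δ = 145.35°  ·
  (1,3): δ = 56.10°  ·
  (1,4): δ = 8.52°  ✓
  (1,5): δ = 15.54°  ✓
  (1,6): δ = 50.87°  ·
  (1,7): δ = 107.79°  ·
  (2,3): δ = 90.74°  ·
  (2,4): δ = 43.17°  ·
  (2,5): δ = 19.11°  ✓
  (2,6): δ = 16.22°  ✓
  (2,7): δ = 73.14°  ·
  (3,4): δ = 132.43°  ·
  (3,5): δ = 108.36°  ·
  (3,6): δ = 73.04°  ·
  (3,7): δ = 16.11°  ✓
  (4,5): δ = 155.93°  ·
  (4,6): δ = 120.61°  ·
  (4,7): δ = 63.68°  ·
  (5,6): δ = 144.68°  ·
  (5,7): δ = 87.75°  ·
  (6,7): δ = 123.07°  ·
antipodal pairs: 7

count = 7; pairs: (0,3), (0,4), (1,4), (1,5), (2,5), (2,6), (3,7)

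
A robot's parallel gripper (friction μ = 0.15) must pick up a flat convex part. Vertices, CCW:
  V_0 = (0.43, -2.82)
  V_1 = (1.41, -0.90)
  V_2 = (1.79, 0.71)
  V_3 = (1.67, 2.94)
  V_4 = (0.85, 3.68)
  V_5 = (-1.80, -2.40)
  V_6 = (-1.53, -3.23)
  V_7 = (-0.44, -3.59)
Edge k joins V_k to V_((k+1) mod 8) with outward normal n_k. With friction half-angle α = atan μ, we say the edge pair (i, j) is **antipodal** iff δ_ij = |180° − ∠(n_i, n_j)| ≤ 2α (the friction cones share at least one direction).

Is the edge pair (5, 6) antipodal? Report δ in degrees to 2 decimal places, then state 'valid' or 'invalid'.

α = atan 0.15 = 8.53°;  2α = 17.06°
edge 5: e_5 = (+0.27, -0.83);  n_5 = (-0.9509, -0.3093)
edge 6: e_6 = (+1.09, -0.36);  n_6 = (-0.3136, -0.9496)
∠(n_5, n_6) = 53.70°
δ = |180° − 53.70°| = 126.30°
126.30° > 2α = 17.06°  →  invalid

δ = 126.30°, invalid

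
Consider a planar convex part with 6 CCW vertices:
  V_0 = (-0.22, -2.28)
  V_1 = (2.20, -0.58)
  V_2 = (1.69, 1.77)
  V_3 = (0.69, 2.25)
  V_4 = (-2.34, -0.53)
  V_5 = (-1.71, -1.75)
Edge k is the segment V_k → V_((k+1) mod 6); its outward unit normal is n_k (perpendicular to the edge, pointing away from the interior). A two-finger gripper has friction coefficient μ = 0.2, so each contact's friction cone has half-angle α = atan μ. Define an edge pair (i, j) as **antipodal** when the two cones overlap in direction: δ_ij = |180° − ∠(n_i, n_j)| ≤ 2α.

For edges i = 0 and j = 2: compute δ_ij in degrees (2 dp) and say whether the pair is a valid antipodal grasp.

δ = 60.73°, invalid

α = atan 0.2 = 11.31°;  2α = 22.62°
edge 0: e_0 = (+2.42, +1.70);  n_0 = (+0.5748, -0.8183)
edge 2: e_2 = (-1.00, +0.48);  n_2 = (+0.4327, +0.9015)
∠(n_0, n_2) = 119.27°
δ = |180° − 119.27°| = 60.73°
60.73° > 2α = 22.62°  →  invalid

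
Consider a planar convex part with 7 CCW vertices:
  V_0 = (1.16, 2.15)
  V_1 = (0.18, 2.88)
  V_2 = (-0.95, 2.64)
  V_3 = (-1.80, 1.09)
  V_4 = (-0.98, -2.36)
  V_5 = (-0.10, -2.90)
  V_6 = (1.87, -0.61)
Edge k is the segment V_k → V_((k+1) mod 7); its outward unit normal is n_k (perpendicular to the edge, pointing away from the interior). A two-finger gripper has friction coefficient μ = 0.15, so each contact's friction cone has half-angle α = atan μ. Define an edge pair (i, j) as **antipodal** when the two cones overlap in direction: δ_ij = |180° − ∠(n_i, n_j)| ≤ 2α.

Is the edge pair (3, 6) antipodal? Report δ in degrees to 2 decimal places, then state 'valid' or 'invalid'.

α = atan 0.15 = 8.53°;  2α = 17.06°
edge 3: e_3 = (+0.82, -3.45);  n_3 = (-0.9729, -0.2312)
edge 6: e_6 = (-0.71, +2.76);  n_6 = (+0.9685, +0.2491)
∠(n_3, n_6) = 178.94°
δ = |180° − 178.94°| = 1.06°
1.06° ≤ 2α = 17.06°  →  valid

δ = 1.06°, valid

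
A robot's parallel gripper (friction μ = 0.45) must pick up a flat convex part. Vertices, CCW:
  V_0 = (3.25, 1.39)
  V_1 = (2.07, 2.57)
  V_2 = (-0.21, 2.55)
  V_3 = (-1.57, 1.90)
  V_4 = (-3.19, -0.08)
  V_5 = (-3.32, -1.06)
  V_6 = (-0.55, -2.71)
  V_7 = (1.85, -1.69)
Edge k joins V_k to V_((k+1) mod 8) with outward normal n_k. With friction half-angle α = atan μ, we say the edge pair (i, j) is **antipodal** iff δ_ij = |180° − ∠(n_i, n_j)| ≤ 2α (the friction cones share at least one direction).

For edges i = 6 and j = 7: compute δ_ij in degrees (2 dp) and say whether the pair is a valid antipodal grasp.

α = atan 0.45 = 24.23°;  2α = 48.46°
edge 6: e_6 = (+2.40, +1.02);  n_6 = (+0.3911, -0.9203)
edge 7: e_7 = (+1.40, +3.08);  n_7 = (+0.9104, -0.4138)
∠(n_6, n_7) = 42.53°
δ = |180° − 42.53°| = 137.47°
137.47° > 2α = 48.46°  →  invalid

δ = 137.47°, invalid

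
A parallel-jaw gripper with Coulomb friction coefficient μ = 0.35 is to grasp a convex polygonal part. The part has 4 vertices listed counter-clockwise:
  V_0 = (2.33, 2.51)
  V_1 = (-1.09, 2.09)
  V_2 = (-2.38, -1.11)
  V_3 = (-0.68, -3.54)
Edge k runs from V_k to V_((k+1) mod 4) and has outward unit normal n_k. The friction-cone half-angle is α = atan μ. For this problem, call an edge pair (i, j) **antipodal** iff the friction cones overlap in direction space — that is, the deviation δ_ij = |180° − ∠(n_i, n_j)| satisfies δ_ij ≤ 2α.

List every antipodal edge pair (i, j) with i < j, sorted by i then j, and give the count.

count = 1; pairs: (1,3)

α = atan 0.35 = 19.29°;  2α = 38.58°
n_0 = (-0.1219, +0.9925)
n_1 = (-0.9275, +0.3739)
n_2 = (-0.8194, -0.5732)
n_3 = (+0.8953, -0.4454)
  (0,1): δ = 118.96°  ·
  (0,2): δ = 62.03°  ·
  (0,3): δ = 56.55°  ·
  (1,2): δ = 123.07°  ·
  (1,3): δ = 4.50°  ✓
  (2,3): δ = 61.43°  ·
antipodal pairs: 1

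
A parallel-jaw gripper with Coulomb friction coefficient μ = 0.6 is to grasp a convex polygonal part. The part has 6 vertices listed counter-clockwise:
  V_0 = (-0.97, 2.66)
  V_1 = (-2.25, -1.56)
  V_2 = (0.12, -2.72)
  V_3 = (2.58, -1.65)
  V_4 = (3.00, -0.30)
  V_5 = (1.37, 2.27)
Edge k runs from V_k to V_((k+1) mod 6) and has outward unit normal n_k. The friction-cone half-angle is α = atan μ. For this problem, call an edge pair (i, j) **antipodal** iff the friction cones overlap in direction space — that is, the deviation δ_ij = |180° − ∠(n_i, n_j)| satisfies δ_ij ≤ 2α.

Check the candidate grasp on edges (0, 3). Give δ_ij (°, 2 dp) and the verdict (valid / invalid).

δ = 0.41°, valid

α = atan 0.6 = 30.96°;  2α = 61.93°
edge 0: e_0 = (-1.28, -4.22);  n_0 = (-0.9569, +0.2903)
edge 3: e_3 = (+0.42, +1.35);  n_3 = (+0.9549, -0.2971)
∠(n_0, n_3) = 179.59°
δ = |180° − 179.59°| = 0.41°
0.41° ≤ 2α = 61.93°  →  valid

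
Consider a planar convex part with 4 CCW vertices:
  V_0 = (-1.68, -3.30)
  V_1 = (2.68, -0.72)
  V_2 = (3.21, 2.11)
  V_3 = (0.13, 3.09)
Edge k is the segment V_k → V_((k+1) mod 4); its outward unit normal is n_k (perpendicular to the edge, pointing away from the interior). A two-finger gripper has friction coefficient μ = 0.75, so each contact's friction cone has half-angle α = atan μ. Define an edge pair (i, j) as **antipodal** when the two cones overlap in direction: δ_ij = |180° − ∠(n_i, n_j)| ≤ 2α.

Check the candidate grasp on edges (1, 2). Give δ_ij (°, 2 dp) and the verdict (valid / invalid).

δ = 97.04°, invalid

α = atan 0.75 = 36.87°;  2α = 73.74°
edge 1: e_1 = (+0.53, +2.83);  n_1 = (+0.9829, -0.1841)
edge 2: e_2 = (-3.08, +0.98);  n_2 = (+0.3032, +0.9529)
∠(n_1, n_2) = 82.96°
δ = |180° − 82.96°| = 97.04°
97.04° > 2α = 73.74°  →  invalid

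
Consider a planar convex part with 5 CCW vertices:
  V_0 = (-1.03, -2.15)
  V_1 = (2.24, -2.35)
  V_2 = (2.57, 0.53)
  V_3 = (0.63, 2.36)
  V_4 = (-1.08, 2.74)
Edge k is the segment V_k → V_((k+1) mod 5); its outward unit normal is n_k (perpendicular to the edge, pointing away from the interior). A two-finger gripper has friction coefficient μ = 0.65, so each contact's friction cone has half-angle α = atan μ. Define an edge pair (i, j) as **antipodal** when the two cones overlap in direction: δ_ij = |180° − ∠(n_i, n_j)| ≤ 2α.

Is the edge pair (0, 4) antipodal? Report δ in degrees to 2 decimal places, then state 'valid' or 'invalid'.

α = atan 0.65 = 33.02°;  2α = 66.05°
edge 0: e_0 = (+3.27, -0.20);  n_0 = (-0.0610, -0.9981)
edge 4: e_4 = (+0.05, -4.89);  n_4 = (-0.9999, -0.0102)
∠(n_0, n_4) = 85.91°
δ = |180° − 85.91°| = 94.09°
94.09° > 2α = 66.05°  →  invalid

δ = 94.09°, invalid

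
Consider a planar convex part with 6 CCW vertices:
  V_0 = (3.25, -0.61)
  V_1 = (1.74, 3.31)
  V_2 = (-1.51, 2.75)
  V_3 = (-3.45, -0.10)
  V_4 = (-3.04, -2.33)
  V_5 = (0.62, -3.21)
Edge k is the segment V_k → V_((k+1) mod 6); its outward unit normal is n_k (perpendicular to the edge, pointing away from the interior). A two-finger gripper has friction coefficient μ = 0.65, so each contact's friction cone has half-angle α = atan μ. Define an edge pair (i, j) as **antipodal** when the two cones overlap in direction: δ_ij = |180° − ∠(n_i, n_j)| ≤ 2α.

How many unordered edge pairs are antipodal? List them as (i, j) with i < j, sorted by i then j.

α = atan 0.65 = 33.02°;  2α = 66.05°
n_0 = (+0.9332, +0.3595)
n_1 = (-0.1698, +0.9855)
n_2 = (-0.8267, +0.5627)
n_3 = (-0.9835, -0.1808)
n_4 = (-0.2338, -0.9723)
n_5 = (+0.7030, -0.7112)
  (0,1): δ = 101.29°  ·
  (0,2): δ = 55.31°  ✓
  (0,3): δ = 10.65°  ✓
  (0,4): δ = 55.41°  ✓
  (0,5): δ = 113.60°  ·
  (1,2): δ = 134.02°  ·
  (1,3): δ = 89.36°  ·
  (1,4): δ = 23.30°  ✓
  (1,5): δ = 34.89°  ✓
  (2,3): δ = 135.34°  ·
  (2,4): δ = 69.28°  ·
  (2,5): δ = 11.09°  ✓
  (3,4): δ = 113.94°  ·
  (3,5): δ = 55.75°  ✓
  (4,5): δ = 121.81°  ·
antipodal pairs: 7

count = 7; pairs: (0,2), (0,3), (0,4), (1,4), (1,5), (2,5), (3,5)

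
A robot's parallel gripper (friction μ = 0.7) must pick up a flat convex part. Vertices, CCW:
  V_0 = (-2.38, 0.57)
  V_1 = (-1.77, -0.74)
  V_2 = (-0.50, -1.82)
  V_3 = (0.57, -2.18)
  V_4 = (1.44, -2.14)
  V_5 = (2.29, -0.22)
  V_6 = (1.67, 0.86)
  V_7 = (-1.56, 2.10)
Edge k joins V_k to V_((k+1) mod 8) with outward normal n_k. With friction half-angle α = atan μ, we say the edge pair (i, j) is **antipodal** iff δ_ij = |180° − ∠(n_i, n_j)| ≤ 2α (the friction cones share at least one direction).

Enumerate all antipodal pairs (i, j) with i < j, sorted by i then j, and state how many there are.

count = 12; pairs: (0,4), (0,5), (0,6), (1,5), (1,6), (2,5), (2,6), (3,5), (3,6), (3,7), (4,7), (5,7)

α = atan 0.7 = 34.99°;  2α = 69.98°
n_0 = (-0.9065, -0.4221)
n_1 = (-0.6478, -0.7618)
n_2 = (-0.3189, -0.9478)
n_3 = (+0.0459, -0.9989)
n_4 = (+0.9144, -0.4048)
n_5 = (+0.8673, +0.4979)
n_6 = (+0.3584, +0.9336)
n_7 = (-0.8814, +0.4724)
  (0,1): δ = 155.35°  ·
  (0,2): δ = 133.56°  ·
  (0,3): δ = 112.34°  ·
  (0,4): δ = 48.85°  ✓
  (0,5): δ = 4.89°  ✓
  (0,6): δ = 44.03°  ✓
  (0,7): δ = 126.84°  ·
  (1,2): δ = 158.22°  ·
  (1,3): δ = 136.99°  ·
  (1,4): δ = 73.50°  ·
  (1,5): δ = 19.76°  ✓
  (1,6): δ = 19.38°  ✓
  (1,7): δ = 102.19°  ·
  (2,3): δ = 158.77°  ·
  (2,4): δ = 95.28°  ·
  (2,5): δ = 41.55°  ✓
  (2,6): δ = 2.41°  ✓
  (2,7): δ = 80.41°  ·
  (3,4): δ = 116.51°  ·
  (3,5): δ = 62.77°  ✓
  (3,6): δ = 23.63°  ✓
  (3,7): δ = 59.18°  ✓
  (4,5): δ = 126.26°  ·
  (4,6): δ = 87.12°  ·
  (4,7): δ = 4.31°  ✓
  (5,6): δ = 140.86°  ·
  (5,7): δ = 58.05°  ✓
  (6,7): δ = 97.19°  ·
antipodal pairs: 12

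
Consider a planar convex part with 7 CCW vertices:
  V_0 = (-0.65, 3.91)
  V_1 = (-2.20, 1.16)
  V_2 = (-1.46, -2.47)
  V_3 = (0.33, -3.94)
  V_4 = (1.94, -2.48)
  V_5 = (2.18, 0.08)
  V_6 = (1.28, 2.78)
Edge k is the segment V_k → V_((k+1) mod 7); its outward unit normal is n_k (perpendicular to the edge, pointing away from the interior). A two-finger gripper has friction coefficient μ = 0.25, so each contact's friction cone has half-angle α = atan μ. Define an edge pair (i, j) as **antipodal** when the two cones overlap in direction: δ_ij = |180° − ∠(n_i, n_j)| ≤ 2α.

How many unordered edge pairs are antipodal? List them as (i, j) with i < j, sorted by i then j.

count = 5; pairs: (0,3), (0,4), (1,4), (1,5), (2,6)

α = atan 0.25 = 14.04°;  2α = 28.07°
n_0 = (-0.8712, +0.4910)
n_1 = (-0.9798, -0.1997)
n_2 = (-0.6346, -0.7728)
n_3 = (+0.6718, -0.7408)
n_4 = (+0.9956, -0.0933)
n_5 = (+0.9487, +0.3162)
n_6 = (+0.5053, +0.8630)
  (0,1): δ = 139.07°  ·
  (0,2): δ = 99.99°  ·
  (0,3): δ = 18.39°  ✓
  (0,4): δ = 24.05°  ✓
  (0,5): δ = 47.84°  ·
  (0,6): δ = 89.06°  ·
  (1,2): δ = 140.92°  ·
  (1,3): δ = 59.32°  ·
  (1,4): δ = 16.88°  ✓
  (1,5): δ = 6.91°  ✓
  (1,6): δ = 48.13°  ·
  (2,3): δ = 98.40°  ·
  (2,4): δ = 55.96°  ·
  (2,5): δ = 32.17°  ·
  (2,6): δ = 9.05°  ✓
  (3,4): δ = 137.56°  ·
  (3,5): δ = 113.77°  ·
  (3,6): δ = 72.55°  ·
  (4,5): δ = 156.21°  ·
  (4,6): δ = 114.99°  ·
  (5,6): δ = 138.78°  ·
antipodal pairs: 5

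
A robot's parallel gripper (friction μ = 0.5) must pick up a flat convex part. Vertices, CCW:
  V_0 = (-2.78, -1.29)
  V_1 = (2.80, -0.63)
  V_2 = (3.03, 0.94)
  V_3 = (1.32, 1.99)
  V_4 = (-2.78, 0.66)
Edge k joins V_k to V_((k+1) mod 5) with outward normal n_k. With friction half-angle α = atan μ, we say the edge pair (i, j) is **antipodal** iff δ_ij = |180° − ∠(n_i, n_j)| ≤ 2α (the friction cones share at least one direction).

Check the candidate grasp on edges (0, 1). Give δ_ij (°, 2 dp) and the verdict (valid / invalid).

α = atan 0.5 = 26.57°;  2α = 53.13°
edge 0: e_0 = (+5.58, +0.66);  n_0 = (+0.1175, -0.9931)
edge 1: e_1 = (+0.23, +1.57);  n_1 = (+0.9894, -0.1449)
∠(n_0, n_1) = 74.92°
δ = |180° − 74.92°| = 105.08°
105.08° > 2α = 53.13°  →  invalid

δ = 105.08°, invalid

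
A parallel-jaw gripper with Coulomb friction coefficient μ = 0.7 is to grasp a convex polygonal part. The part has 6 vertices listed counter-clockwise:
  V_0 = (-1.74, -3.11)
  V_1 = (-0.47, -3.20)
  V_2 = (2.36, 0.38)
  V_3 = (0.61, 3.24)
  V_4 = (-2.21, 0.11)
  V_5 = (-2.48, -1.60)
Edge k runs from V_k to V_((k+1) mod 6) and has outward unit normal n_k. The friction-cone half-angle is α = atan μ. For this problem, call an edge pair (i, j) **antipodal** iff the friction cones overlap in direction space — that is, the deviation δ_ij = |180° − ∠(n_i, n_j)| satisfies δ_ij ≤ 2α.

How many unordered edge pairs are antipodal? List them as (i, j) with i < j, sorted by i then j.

count = 7; pairs: (0,2), (0,3), (1,3), (1,4), (1,5), (2,4), (2,5)

α = atan 0.7 = 34.99°;  2α = 69.98°
n_0 = (-0.0707, -0.9975)
n_1 = (+0.7845, -0.6201)
n_2 = (+0.8530, +0.5219)
n_3 = (-0.7429, +0.6694)
n_4 = (-0.9878, +0.1560)
n_5 = (-0.8980, -0.4401)
  (0,1): δ = 124.27°  ·
  (0,2): δ = 54.48°  ✓
  (0,3): δ = 52.04°  ✓
  (0,4): δ = 85.08°  ·
  (0,5): δ = 120.16°  ·
  (1,2): δ = 110.21°  ·
  (1,3): δ = 3.69°  ✓
  (1,4): δ = 29.35°  ✓
  (1,5): δ = 64.43°  ✓
  (2,3): δ = 73.48°  ·
  (2,4): δ = 40.43°  ✓
  (2,5): δ = 5.35°  ✓
  (3,4): δ = 146.96°  ·
  (3,5): δ = 111.87°  ·
  (4,5): δ = 144.92°  ·
antipodal pairs: 7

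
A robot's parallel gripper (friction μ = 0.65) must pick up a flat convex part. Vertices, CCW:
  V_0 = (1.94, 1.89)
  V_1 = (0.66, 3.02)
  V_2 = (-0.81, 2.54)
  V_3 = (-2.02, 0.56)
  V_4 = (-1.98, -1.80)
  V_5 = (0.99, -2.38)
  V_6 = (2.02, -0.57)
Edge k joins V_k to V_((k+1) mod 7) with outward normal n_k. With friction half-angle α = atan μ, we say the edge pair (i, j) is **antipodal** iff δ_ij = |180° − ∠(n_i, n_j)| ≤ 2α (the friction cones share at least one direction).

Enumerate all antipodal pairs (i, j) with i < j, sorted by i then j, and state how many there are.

count = 8; pairs: (0,3), (0,4), (1,4), (1,5), (2,5), (2,6), (3,5), (3,6)

α = atan 0.65 = 33.02°;  2α = 66.05°
n_0 = (+0.6618, +0.7497)
n_1 = (-0.3104, +0.9506)
n_2 = (-0.8533, +0.5215)
n_3 = (-0.9999, -0.0169)
n_4 = (-0.1917, -0.9815)
n_5 = (+0.8691, -0.4946)
n_6 = (+0.9995, +0.0325)
  (0,1): δ = 120.48°  ·
  (0,2): δ = 79.99°  ·
  (0,3): δ = 47.59°  ✓
  (0,4): δ = 30.39°  ✓
  (0,5): δ = 101.80°  ·
  (0,6): δ = 133.30°  ·
  (1,2): δ = 139.51°  ·
  (1,3): δ = 107.11°  ·
  (1,4): δ = 29.13°  ✓
  (1,5): δ = 42.27°  ✓
  (1,6): δ = 73.78°  ·
  (2,3): δ = 147.60°  ·
  (2,4): δ = 69.62°  ·
  (2,5): δ = 1.79°  ✓
  (2,6): δ = 33.29°  ✓
  (3,4): δ = 102.02°  ·
  (3,5): δ = 30.61°  ✓
  (3,6): δ = 0.89°  ✓
  (4,5): δ = 108.59°  ·
  (4,6): δ = 77.09°  ·
  (5,6): δ = 148.49°  ·
antipodal pairs: 8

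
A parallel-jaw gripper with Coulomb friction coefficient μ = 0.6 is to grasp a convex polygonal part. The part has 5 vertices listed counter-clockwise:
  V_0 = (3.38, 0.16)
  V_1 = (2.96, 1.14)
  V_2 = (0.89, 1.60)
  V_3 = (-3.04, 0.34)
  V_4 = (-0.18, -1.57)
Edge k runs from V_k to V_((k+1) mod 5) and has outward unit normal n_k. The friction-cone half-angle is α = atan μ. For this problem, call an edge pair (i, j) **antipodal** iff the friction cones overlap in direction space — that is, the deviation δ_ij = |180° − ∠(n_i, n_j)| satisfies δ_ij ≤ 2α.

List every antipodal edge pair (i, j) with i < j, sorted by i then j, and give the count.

α = atan 0.6 = 30.96°;  2α = 61.93°
n_0 = (+0.9191, +0.3939)
n_1 = (+0.2169, +0.9762)
n_2 = (-0.3053, +0.9523)
n_3 = (-0.5554, -0.8316)
n_4 = (+0.4371, -0.8994)
  (0,1): δ = 125.73°  ·
  (0,2): δ = 95.42°  ·
  (0,3): δ = 33.07°  ✓
  (0,4): δ = 92.72°  ·
  (1,2): δ = 149.69°  ·
  (1,3): δ = 21.21°  ✓
  (1,4): δ = 38.45°  ✓
  (2,3): δ = 51.51°  ✓
  (2,4): δ = 8.14°  ✓
  (3,4): δ = 120.35°  ·
antipodal pairs: 5

count = 5; pairs: (0,3), (1,3), (1,4), (2,3), (2,4)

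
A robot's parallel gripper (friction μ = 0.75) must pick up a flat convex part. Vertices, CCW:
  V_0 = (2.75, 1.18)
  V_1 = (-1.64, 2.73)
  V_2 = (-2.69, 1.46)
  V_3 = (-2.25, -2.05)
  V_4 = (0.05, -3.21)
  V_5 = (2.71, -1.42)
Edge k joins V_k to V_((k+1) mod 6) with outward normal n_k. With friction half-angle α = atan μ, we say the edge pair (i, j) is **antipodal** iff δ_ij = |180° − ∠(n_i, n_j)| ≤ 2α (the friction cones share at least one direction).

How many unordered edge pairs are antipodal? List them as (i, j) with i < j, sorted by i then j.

α = atan 0.75 = 36.87°;  2α = 73.74°
n_0 = (+0.3329, +0.9430)
n_1 = (-0.7707, +0.6372)
n_2 = (-0.9922, -0.1244)
n_3 = (-0.4503, -0.8929)
n_4 = (+0.5583, -0.8296)
n_5 = (+0.9999, -0.0154)
  (0,1): δ = 110.14°  ·
  (0,2): δ = 63.41°  ✓
  (0,3): δ = 7.32°  ✓
  (0,4): δ = 53.38°  ✓
  (0,5): δ = 108.57°  ·
  (1,2): δ = 133.27°  ·
  (1,3): δ = 77.18°  ·
  (1,4): δ = 16.48°  ✓
  (1,5): δ = 38.70°  ✓
  (2,3): δ = 123.91°  ·
  (2,4): δ = 63.21°  ✓
  (2,5): δ = 8.03°  ✓
  (3,4): δ = 119.30°  ·
  (3,5): δ = 64.12°  ✓
  (4,5): δ = 124.82°  ·
antipodal pairs: 8

count = 8; pairs: (0,2), (0,3), (0,4), (1,4), (1,5), (2,4), (2,5), (3,5)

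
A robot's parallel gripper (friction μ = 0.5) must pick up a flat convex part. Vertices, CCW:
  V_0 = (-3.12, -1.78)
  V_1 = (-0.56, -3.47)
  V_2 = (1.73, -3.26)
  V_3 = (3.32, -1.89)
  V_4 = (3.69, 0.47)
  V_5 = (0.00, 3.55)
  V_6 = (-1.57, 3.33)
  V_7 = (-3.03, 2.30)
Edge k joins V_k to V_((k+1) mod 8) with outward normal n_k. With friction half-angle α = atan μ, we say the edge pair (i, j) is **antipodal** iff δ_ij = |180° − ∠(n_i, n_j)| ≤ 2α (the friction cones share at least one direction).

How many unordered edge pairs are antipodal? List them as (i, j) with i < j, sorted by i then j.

count = 11; pairs: (0,4), (0,5), (1,4), (1,5), (1,6), (2,5), (2,6), (2,7), (3,6), (3,7), (4,7)

α = atan 0.5 = 26.57°;  2α = 53.13°
n_0 = (-0.5509, -0.8345)
n_1 = (+0.0913, -0.9958)
n_2 = (+0.6528, -0.7576)
n_3 = (+0.9879, -0.1549)
n_4 = (+0.6408, +0.7677)
n_5 = (-0.1388, +0.9903)
n_6 = (-0.5765, +0.8171)
n_7 = (-0.9998, +0.0221)
  (0,1): δ = 141.33°  ·
  (0,2): δ = 105.82°  ·
  (0,3): δ = 65.48°  ·
  (0,4): δ = 6.42°  ✓
  (0,5): δ = 41.41°  ✓
  (0,6): δ = 68.63°  ·
  (0,7): δ = 122.17°  ·
  (1,2): δ = 144.49°  ·
  (1,3): δ = 104.15°  ·
  (1,4): δ = 45.09°  ✓
  (1,5): δ = 2.74°  ✓
  (1,6): δ = 29.96°  ✓
  (1,7): δ = 83.50°  ·
  (2,3): δ = 139.66°  ·
  (2,4): δ = 80.60°  ·
  (2,5): δ = 32.77°  ✓
  (2,6): δ = 5.55°  ✓
  (2,7): δ = 47.99°  ✓
  (3,4): δ = 120.94°  ·
  (3,5): δ = 73.11°  ·
  (3,6): δ = 45.89°  ✓
  (3,7): δ = 7.65°  ✓
  (4,5): δ = 132.17°  ·
  (4,6): δ = 104.95°  ·
  (4,7): δ = 51.41°  ✓
  (5,6): δ = 152.77°  ·
  (5,7): δ = 99.24°  ·
  (6,7): δ = 126.47°  ·
antipodal pairs: 11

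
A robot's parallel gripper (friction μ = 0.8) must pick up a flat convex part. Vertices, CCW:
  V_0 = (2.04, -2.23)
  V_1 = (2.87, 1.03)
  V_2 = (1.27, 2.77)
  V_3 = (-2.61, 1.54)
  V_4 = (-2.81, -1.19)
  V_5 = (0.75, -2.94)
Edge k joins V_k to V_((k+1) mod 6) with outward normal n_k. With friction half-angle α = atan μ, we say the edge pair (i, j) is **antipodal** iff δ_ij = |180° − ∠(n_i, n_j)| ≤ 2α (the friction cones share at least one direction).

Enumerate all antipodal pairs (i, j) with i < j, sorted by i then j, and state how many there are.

count = 8; pairs: (0,2), (0,3), (1,3), (1,4), (1,5), (2,4), (2,5), (3,5)

α = atan 0.8 = 38.66°;  2α = 77.32°
n_0 = (+0.9691, -0.2467)
n_1 = (+0.7361, +0.6769)
n_2 = (-0.3022, +0.9532)
n_3 = (-0.9973, +0.0731)
n_4 = (-0.4412, -0.8974)
n_5 = (+0.4822, -0.8761)
  (0,1): δ = 123.12°  ·
  (0,2): δ = 58.13°  ✓
  (0,3): δ = 10.09°  ✓
  (0,4): δ = 78.11°  ·
  (0,5): δ = 133.11°  ·
  (1,2): δ = 115.01°  ·
  (1,3): δ = 46.79°  ✓
  (1,4): δ = 21.22°  ✓
  (1,5): δ = 76.23°  ✓
  (2,3): δ = 111.78°  ·
  (2,4): δ = 43.77°  ✓
  (2,5): δ = 11.24°  ✓
  (3,4): δ = 111.99°  ·
  (3,5): δ = 56.98°  ✓
  (4,5): δ = 124.99°  ·
antipodal pairs: 8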